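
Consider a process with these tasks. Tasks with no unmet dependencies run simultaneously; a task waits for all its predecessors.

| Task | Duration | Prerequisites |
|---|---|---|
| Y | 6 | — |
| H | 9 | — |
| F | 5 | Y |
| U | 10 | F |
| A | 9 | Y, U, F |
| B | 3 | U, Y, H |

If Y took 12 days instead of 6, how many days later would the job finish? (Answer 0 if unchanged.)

6

The binding path is Y→F→U→A = 6+5+10+9 = 30; finish at 30 days.
Since Y is critical, the +6 change carries straight to that chain (now 36 days).
No other chain overtakes it, so the finish is 36 days.
Change in finish: 36 − 30 = +6 days.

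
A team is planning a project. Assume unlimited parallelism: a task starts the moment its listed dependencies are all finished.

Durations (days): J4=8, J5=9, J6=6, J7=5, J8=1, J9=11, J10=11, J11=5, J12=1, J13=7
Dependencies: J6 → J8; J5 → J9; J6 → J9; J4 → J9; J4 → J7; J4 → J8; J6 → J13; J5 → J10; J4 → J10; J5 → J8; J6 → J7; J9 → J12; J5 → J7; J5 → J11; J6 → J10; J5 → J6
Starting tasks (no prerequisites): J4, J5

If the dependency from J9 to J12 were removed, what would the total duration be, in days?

Original critical path: J5→J6→J9→J12 = 9+6+11+1 = 27 ⇒ 27 days.
Without J9→J12, J12's earliest start moves from 26 to 0.
New critical path: J5→J6→J9 = 9+6+11 = 26 ⇒ 26 days.

26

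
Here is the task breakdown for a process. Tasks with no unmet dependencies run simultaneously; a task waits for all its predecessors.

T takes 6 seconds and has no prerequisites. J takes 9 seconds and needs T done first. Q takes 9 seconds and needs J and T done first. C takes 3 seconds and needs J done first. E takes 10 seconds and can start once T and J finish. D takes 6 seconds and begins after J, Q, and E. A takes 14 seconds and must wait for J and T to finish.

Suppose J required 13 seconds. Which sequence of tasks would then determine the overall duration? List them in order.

T, J, E, D

As given, the longest chain is T→J→E→D = 6+9+10+6 = 31, so the finish is 31 seconds.
Since J is critical, the +4 change carries straight to that chain (now 35 seconds).
That remains the longest chain; total 35 seconds.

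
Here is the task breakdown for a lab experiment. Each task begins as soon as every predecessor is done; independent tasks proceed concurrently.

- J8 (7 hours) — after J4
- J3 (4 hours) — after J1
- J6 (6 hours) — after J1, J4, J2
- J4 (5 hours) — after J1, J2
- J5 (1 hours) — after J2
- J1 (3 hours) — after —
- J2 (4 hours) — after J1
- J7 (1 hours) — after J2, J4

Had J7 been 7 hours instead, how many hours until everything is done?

19

Actual critical path: J1→J2→J4→J8 = 3+4+5+7 = 19 ⇒ 19 hours.
J7 is off the critical path — its longest chain is 13 hours, giving 6 of slack.
New critical path: J1→J2→J4→J7 = 3+4+5+7 = 19 ⇒ 19 hours.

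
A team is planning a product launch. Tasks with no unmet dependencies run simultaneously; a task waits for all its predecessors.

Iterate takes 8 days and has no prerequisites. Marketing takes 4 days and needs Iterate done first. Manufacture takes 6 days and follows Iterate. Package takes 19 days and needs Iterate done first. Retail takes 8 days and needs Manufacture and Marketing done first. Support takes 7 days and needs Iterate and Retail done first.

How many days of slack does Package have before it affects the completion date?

2

Iterate→Manufacture→Retail→Support = 8+6+8+7 = 29 sets the makespan at 29 days.
Package finishes as early as 27 and must finish by 29.
Slack of Package = 10 − 8 = 2 days.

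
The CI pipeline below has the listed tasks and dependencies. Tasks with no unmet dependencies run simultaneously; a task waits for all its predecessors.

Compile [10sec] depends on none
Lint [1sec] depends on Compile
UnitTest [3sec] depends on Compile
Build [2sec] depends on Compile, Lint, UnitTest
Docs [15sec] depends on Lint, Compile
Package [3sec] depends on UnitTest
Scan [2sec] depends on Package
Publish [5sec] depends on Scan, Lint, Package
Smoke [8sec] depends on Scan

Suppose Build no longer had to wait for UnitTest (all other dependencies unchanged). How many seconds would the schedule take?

26

With the dependency in place, Compile→Lint→Docs = 10+1+15 = 26 sets the finish at 26 seconds.
Without UnitTest→Build, Build's earliest start moves from 13 to 11.
The longest chain is now Compile→Lint→Docs = 10+1+15 = 26, so the schedule takes 26 seconds.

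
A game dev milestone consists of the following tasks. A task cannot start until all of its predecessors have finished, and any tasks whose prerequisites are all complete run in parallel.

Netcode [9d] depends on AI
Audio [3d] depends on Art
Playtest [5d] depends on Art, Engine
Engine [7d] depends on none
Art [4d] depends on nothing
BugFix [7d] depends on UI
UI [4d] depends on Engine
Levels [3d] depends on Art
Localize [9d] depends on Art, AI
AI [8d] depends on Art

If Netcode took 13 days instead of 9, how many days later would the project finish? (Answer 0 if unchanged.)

Critical path before the change: Art→AI→Netcode = 4+8+9 = 21 giving 21 days.
Netcode is on the critical path; changing it to 13 makes that path 25 days.
The critical path is still Art→AI→Netcode; finish is now 25 days.
Change in finish: 25 − 21 = +4 days.

4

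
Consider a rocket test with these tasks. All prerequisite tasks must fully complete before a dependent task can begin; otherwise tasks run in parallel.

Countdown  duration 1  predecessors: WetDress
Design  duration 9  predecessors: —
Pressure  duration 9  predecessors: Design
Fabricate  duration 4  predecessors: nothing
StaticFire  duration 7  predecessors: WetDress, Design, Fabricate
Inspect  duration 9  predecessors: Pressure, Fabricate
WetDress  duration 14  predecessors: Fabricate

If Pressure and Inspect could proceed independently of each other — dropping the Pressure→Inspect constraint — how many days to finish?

With the dependency in place, Design→Pressure→Inspect = 9+9+9 = 27 sets the finish at 27 days.
Without Pressure→Inspect, Inspect's earliest start moves from 18 to 4.
After: Fabricate→WetDress→StaticFire = 4+14+7 = 25 → 25 days.

25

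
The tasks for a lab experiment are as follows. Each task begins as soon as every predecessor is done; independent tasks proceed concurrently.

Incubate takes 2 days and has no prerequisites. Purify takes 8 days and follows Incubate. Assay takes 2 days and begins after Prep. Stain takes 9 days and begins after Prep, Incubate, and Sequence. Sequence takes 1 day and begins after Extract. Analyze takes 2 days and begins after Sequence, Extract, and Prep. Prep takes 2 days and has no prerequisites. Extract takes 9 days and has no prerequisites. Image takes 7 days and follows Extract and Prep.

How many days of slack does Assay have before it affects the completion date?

15

Extract→Sequence→Stain = 9+1+9 = 19 sets the makespan at 19 days.
Assay finishes as early as 4 and must finish by 19.
Slack of Assay = 17 − 2 = 15 days.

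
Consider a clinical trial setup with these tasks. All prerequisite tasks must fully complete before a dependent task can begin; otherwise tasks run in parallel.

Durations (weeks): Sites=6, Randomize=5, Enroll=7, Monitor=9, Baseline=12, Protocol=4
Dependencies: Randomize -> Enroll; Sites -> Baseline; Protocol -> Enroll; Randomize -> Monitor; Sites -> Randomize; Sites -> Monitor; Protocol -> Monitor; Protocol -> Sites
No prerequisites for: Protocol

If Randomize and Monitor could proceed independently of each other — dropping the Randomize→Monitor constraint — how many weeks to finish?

22

Original critical path: Protocol→Sites→Randomize→Monitor = 4+6+5+9 = 24 ⇒ 24 weeks.
Without Randomize→Monitor, Monitor's earliest start moves from 15 to 10.
The longest chain is now Protocol→Sites→Randomize→Enroll = 4+6+5+7 = 22, so the project takes 22 weeks.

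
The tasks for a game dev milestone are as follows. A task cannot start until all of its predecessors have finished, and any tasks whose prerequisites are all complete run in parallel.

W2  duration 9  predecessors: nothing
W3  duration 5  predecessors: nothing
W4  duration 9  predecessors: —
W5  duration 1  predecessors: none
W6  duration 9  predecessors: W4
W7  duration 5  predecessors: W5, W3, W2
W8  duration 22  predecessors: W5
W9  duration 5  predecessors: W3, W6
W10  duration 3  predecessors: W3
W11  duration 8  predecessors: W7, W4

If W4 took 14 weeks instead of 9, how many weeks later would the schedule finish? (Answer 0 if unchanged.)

5

The binding path is W4→W6→W9 = 9+9+5 = 23; finish at 23 weeks.
Since W4 is critical, the +5 change carries straight to that chain (now 28 weeks).
No other chain overtakes it, so the finish is 28 weeks.
Change in finish: 28 − 23 = +5 weeks.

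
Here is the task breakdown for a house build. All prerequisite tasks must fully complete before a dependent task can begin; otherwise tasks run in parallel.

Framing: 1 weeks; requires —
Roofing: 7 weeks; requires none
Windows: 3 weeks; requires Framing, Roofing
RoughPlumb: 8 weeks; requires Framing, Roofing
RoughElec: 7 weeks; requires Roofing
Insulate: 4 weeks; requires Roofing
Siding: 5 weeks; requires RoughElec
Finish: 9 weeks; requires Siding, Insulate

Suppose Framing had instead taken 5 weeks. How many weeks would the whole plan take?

28

Actual critical path: Roofing→RoughElec→Siding→Finish = 7+7+5+9 = 28 ⇒ 28 weeks.
The longest path through Framing is only 9 weeks, so Framing has float 19.
The critical path is still Roofing→RoughElec→Siding→Finish; finish is now 28 weeks.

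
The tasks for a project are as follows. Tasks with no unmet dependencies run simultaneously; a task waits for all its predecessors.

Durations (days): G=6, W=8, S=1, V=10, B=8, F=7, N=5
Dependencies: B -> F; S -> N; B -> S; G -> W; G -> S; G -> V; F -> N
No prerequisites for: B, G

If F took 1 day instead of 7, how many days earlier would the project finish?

Baseline: B→F→N = 8+7+5 = 20 → 20 days.
Since F is critical, the -6 change carries straight to that chain (now 14 days).
Now G→V = 6+10 = 16 is longest, so the finish becomes 16 days.
Change in finish: 16 − 20 = -4 days.

4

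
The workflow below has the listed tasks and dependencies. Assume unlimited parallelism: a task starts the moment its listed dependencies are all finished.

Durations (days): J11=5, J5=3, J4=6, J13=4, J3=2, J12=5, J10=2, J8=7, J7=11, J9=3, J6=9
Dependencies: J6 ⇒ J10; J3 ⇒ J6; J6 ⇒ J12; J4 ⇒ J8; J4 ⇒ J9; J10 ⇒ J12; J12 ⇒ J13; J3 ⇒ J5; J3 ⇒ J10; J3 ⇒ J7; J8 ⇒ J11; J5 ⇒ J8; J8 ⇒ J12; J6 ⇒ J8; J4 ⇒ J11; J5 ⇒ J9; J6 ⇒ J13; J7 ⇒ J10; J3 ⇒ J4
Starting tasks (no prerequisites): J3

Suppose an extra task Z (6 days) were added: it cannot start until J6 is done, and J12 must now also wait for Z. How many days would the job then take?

Originally the job takes 27 days.
With Z inserted, J12 now waits for max(J8, J6, J10, Z).
New critical path: J3→J6→J8→J12→J13 = 2+9+7+5+4 = 27 ⇒ 27 days.

27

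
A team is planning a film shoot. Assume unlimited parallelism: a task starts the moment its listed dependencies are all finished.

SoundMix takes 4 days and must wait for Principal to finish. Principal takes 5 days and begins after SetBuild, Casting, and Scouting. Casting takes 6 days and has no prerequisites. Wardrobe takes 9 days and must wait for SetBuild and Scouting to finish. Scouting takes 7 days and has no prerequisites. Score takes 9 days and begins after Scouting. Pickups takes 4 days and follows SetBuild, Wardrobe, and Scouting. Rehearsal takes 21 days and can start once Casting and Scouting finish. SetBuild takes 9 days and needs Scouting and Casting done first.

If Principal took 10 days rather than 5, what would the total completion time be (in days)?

30

Actual critical path: Scouting→SetBuild→Wardrobe→Pickups = 7+9+9+4 = 29 ⇒ 29 days.
The longest path through Principal is only 25 days, so Principal has float 4.
Now Scouting→SetBuild→Principal→SoundMix = 7+9+10+4 = 30 is longest, so the finish becomes 30 days.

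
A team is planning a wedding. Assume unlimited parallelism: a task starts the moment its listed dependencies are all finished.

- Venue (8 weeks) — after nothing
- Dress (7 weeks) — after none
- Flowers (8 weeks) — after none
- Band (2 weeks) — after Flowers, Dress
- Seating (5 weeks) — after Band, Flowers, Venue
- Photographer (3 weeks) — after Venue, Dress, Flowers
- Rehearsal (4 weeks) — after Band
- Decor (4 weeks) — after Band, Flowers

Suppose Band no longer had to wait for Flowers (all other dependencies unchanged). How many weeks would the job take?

With the dependency in place, Flowers→Band→Seating = 8+2+5 = 15 sets the finish at 15 weeks.
Without Flowers→Band, Band's earliest start moves from 8 to 7.
After: Dress→Band→Seating = 7+2+5 = 14 → 14 weeks.

14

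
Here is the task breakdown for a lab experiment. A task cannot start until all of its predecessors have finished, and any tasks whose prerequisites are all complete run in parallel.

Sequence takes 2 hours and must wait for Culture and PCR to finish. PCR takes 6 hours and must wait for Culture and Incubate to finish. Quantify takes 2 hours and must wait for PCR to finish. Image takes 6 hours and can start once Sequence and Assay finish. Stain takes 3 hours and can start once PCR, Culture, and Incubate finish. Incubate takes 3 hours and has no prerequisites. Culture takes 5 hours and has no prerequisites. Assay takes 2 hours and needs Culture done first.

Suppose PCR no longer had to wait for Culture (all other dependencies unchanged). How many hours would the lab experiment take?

Original critical path: Culture→PCR→Sequence→Image = 5+6+2+6 = 19 ⇒ 19 hours.
Without Culture→PCR, PCR's earliest start moves from 5 to 3.
New critical path: Incubate→PCR→Sequence→Image = 3+6+2+6 = 17 ⇒ 17 hours.

17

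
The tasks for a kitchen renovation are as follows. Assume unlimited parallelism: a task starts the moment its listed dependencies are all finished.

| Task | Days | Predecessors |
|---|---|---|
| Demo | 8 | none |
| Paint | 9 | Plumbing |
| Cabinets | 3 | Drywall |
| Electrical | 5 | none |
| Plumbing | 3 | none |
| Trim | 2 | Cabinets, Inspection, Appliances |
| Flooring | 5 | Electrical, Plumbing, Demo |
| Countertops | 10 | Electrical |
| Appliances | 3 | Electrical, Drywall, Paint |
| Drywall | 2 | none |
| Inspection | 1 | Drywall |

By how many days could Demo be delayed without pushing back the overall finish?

The longest chain is Plumbing→Paint→Appliances→Trim = 3+9+3+2 = 17; overall finish 17 days.
The longest chain containing Demo totals 13 days.
Float = 17 − 13 = 4.

4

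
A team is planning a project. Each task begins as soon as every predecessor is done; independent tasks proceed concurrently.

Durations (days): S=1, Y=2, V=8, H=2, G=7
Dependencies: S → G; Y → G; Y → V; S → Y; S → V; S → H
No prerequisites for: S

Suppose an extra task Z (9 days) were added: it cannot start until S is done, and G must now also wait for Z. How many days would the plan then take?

17

Originally the plan takes 11 days.
With Z inserted, G now waits for max(S, Y, Z).
New critical path: S→Z→G = 1+9+7 = 17 ⇒ 17 days.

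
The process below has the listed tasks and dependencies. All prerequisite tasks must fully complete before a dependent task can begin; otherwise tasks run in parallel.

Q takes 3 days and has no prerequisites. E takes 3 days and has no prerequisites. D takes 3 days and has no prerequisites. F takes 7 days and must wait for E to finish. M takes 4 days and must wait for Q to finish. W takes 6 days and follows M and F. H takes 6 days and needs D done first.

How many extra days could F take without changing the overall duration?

0

E→F→W = 3+7+6 = 16 sets the makespan at 16 days.
Longest path through F: 16 days (earliest finish 10, latest finish 10).
So F can slip 10 − 10 = 0 days.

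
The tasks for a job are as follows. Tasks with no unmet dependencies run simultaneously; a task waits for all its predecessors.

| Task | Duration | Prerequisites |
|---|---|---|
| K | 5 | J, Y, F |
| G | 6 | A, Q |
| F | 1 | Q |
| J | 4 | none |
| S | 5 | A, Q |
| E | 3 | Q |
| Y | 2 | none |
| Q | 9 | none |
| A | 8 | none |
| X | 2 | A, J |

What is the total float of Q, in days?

0

Critical path: Q→G = 9+6 = 15, so the finish is 15 days.
Longest path through Q: 15 days (earliest finish 9, latest finish 9).
Float = 15 − 15 = 0.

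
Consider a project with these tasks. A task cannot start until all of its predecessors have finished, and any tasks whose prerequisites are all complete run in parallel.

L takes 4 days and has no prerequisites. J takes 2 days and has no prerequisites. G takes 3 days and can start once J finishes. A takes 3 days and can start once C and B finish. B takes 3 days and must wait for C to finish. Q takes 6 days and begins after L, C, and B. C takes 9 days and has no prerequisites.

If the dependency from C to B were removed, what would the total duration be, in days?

15

With the dependency in place, C→B→Q = 9+3+6 = 18 sets the finish at 18 days.
Without C→B, B's earliest start moves from 9 to 0.
The longest chain is now C→Q = 9+6 = 15, so the plan takes 15 days.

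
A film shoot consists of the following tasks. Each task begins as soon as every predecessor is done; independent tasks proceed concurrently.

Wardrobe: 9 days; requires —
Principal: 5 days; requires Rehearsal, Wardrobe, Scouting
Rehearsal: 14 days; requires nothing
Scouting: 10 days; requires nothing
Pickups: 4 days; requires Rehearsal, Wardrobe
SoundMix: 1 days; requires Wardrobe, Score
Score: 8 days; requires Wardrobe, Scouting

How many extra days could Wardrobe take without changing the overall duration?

The longest chain is Scouting→Score→SoundMix = 10+8+1 = 19; overall finish 19 days.
Wardrobe finishes as early as 9 and must finish by 10.
So Wardrobe can slip 10 − 9 = 1 day.

1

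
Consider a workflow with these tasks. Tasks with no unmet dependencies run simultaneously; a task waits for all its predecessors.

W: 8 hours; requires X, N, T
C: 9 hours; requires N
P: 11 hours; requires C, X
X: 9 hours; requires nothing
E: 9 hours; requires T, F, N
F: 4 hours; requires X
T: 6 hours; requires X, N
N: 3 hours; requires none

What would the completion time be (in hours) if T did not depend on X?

23

Before: longest chain X→T→E = 9+6+9 = 24, finish 24.
Without X→T, T's earliest start moves from 9 to 3.
After: N→C→P = 3+9+11 = 23 → 23 hours.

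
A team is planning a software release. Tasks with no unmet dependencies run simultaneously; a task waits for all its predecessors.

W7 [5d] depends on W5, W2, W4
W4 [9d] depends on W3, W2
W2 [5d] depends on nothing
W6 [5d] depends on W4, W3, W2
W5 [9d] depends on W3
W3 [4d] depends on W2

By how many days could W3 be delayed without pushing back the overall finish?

The longest chain is W2→W3→W4→W6 = 5+4+9+5 = 23; overall finish 23 days.
The longest chain containing W3 totals 23 days.
Slack of W3 = 5 − 5 = 0 days.

0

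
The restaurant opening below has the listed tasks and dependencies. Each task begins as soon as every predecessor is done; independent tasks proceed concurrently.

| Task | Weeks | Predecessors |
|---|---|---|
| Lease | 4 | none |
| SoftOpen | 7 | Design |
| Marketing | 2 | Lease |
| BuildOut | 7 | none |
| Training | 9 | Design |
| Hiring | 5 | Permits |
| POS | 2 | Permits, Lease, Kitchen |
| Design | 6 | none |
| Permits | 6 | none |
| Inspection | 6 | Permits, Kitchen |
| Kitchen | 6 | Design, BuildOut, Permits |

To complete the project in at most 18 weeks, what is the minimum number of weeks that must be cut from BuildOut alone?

1

Current finish: 19 weeks; target: 18.
BuildOut is on every critical path, so each week cut from BuildOut cuts the finish by one (this holds down to a finish of 18).
Need 19 − 18 = 1 week off BuildOut → BuildOut becomes 6 weeks, finish becomes 18.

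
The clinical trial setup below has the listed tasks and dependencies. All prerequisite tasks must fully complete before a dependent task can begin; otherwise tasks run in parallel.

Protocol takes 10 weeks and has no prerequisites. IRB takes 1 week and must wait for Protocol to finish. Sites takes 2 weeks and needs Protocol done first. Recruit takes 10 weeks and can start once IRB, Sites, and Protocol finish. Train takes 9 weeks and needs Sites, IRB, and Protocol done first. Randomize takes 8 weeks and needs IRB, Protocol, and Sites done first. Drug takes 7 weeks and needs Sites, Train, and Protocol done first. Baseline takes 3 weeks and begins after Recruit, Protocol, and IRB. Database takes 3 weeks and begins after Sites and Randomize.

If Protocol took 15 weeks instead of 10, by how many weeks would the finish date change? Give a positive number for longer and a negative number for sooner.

Actual critical path: Protocol→Sites→Train→Drug = 10+2+9+7 = 28 ⇒ 28 weeks.
Since Protocol is critical, the +5 change carries straight to that chain (now 33 weeks).
The critical path is still Protocol→Sites→Train→Drug; finish is now 33 weeks.
Change in finish: 33 − 28 = +5 weeks.

5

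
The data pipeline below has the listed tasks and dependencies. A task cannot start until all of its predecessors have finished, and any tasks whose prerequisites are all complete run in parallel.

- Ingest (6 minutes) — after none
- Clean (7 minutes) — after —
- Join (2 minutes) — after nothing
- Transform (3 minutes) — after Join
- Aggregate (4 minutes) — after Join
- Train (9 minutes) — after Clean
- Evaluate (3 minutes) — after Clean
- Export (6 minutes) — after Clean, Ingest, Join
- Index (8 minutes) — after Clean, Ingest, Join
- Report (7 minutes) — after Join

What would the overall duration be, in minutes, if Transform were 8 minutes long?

16

Critical path before the change: Clean→Train = 7+9 = 16 giving 16 minutes.
The longest path through Transform is only 5 minutes, so Transform has float 11.
No other chain overtakes it, so the finish is 16 minutes.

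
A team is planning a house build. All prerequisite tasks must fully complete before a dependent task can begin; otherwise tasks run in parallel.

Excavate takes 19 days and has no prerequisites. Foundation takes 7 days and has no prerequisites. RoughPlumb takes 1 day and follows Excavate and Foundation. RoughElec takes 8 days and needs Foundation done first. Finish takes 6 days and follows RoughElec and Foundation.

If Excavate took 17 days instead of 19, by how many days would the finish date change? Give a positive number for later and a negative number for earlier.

Critical path before the change: Foundation→RoughElec→Finish = 7+8+6 = 21 giving 21 days.
The longest path through Excavate is only 20 days, so Excavate has float 1.
No other chain overtakes it, so the finish is 21 days.
Change in finish: 21 − 21 = +0 days.

0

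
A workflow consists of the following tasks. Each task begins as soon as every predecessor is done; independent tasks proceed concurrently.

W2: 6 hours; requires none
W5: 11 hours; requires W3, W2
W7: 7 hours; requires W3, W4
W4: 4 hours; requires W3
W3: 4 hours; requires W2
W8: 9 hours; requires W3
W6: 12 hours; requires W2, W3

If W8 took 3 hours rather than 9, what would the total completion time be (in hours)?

Baseline: W2→W3→W6 = 6+4+12 = 22 → 22 hours.
W8 is off the critical path — its longest chain is 19 hours, giving 3 of slack.
The critical path is still W2→W3→W6; finish is now 22 hours.

22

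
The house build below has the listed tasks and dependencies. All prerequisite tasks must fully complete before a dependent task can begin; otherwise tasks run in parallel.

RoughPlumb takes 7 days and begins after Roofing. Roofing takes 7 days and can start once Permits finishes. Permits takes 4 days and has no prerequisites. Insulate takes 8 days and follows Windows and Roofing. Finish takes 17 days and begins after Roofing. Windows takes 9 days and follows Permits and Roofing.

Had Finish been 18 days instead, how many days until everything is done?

As given, the longest chain is Permits→Roofing→Finish = 4+7+17 = 28, so the finish is 28 days.
Finish lies on that path, so at 18 days the path becomes 29 days.
No other chain overtakes it, so the finish is 29 days.

29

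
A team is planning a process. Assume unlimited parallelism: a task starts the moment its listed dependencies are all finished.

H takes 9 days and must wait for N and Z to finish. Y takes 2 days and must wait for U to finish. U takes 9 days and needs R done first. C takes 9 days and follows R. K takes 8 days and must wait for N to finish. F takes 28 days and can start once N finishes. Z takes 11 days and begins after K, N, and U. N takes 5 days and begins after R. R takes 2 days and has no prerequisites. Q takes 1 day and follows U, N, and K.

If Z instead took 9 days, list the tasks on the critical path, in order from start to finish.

R, N, F

Actual critical path: R→N→K→Z→H = 2+5+8+11+9 = 35 ⇒ 35 days.
Since Z is critical, the -2 change carries straight to that chain (now 33 days).
Now R→N→F = 2+5+28 = 35 is longest, so the finish becomes 35 days.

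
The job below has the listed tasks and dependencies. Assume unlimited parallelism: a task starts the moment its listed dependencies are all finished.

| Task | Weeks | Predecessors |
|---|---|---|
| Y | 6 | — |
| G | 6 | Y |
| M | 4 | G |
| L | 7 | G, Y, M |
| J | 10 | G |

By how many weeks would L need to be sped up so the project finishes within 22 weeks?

1

Current finish: 23 weeks; target: 22.
L is on every critical path, so each week cut from L cuts the finish by one (this holds down to a finish of 22).
Need 23 − 22 = 1 week off L → L becomes 6 weeks, finish becomes 22.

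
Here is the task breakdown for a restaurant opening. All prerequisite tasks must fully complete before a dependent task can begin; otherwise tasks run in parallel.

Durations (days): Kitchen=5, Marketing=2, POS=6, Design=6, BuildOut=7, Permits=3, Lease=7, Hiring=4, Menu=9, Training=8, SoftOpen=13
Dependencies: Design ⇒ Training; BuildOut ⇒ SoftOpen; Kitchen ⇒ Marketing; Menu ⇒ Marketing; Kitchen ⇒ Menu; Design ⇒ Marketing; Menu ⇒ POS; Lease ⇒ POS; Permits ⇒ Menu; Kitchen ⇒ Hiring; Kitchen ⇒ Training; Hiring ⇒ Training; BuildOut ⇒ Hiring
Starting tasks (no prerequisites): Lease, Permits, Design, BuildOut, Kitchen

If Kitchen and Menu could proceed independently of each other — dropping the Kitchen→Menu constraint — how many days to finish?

20

Original critical path: BuildOut→SoftOpen = 7+13 = 20 ⇒ 20 days.
Without Kitchen→Menu, Menu's earliest start moves from 5 to 3.
After: BuildOut→SoftOpen = 7+13 = 20 → 20 days.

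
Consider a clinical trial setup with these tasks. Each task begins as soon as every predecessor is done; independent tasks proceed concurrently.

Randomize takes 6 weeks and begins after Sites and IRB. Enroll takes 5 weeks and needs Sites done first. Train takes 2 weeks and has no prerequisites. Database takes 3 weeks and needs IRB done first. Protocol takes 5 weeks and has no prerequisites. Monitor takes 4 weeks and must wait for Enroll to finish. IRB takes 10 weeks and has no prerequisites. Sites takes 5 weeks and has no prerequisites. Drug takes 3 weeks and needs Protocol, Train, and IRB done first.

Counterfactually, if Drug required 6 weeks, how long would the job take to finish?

Baseline: IRB→Randomize = 10+6 = 16 → 16 weeks.
The longest path through Drug is only 13 weeks, so Drug has float 3.
No other chain overtakes it, so the finish is 16 weeks.

16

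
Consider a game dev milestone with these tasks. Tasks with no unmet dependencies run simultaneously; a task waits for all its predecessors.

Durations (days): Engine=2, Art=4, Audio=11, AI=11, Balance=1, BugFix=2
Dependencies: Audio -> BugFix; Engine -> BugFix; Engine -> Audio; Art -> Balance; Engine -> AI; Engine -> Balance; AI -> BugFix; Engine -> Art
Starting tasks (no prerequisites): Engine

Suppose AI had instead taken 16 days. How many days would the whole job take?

The binding path is Engine→AI→BugFix = 2+11+2 = 15; finish at 15 days.
AI lies on that path, so at 16 days the path becomes 20 days.
That remains the longest chain; total 20 days.

20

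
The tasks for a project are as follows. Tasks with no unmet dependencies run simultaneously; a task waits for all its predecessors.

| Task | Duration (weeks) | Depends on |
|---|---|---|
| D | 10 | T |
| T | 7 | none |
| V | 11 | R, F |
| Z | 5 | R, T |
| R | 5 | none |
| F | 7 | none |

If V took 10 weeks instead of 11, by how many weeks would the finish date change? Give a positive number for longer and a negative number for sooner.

Baseline: F→V = 7+11 = 18 → 18 weeks.
V is on the critical path; changing it to 10 makes that path 17 weeks.
New critical path: T→D = 7+10 = 17 ⇒ 17 weeks.
Change in finish: 17 − 18 = -1 weeks.

-1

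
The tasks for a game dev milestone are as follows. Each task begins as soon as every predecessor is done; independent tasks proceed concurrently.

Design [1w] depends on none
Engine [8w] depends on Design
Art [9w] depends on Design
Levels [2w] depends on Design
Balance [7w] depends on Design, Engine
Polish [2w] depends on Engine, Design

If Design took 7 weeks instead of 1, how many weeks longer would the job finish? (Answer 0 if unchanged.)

6

As given, the longest chain is Design→Engine→Balance = 1+8+7 = 16, so the finish is 16 weeks.
Design is on the critical path; changing it to 7 makes that path 22 weeks.
The critical path is still Design→Engine→Balance; finish is now 22 weeks.
Change in finish: 22 − 16 = +6 weeks.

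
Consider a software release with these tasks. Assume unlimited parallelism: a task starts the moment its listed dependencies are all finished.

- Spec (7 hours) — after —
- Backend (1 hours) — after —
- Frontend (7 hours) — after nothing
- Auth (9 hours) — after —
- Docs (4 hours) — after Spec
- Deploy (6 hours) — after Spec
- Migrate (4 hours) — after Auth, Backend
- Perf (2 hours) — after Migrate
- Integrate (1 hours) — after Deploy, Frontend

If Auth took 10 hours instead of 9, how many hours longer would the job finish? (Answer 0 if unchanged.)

1

Critical path before the change: Auth→Migrate→Perf = 9+4+2 = 15 giving 15 hours.
Auth is on the critical path; changing it to 10 makes that path 16 hours.
The critical path is still Auth→Migrate→Perf; finish is now 16 hours.
Change in finish: 16 − 15 = +1 hours.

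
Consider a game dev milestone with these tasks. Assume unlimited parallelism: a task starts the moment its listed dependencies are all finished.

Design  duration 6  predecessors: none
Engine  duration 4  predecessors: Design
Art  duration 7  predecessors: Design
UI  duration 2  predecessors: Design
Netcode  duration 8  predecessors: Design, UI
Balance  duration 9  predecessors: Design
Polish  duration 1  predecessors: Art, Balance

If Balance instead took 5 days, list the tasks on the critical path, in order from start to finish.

As given, the longest chain is Design→Balance→Polish = 6+9+1 = 16, so the finish is 16 days.
Balance is on the critical path; changing it to 5 makes that path 12 days.
New critical path: Design→UI→Netcode = 6+2+8 = 16 ⇒ 16 days.

Design, UI, Netcode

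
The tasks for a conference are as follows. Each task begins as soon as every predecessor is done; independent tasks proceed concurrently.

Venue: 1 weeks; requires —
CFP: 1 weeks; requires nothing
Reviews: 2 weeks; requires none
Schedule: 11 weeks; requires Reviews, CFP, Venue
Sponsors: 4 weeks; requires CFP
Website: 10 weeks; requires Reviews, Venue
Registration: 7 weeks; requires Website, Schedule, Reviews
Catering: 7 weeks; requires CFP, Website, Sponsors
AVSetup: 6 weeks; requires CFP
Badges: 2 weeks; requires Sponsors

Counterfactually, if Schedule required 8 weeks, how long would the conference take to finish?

As given, the longest chain is Reviews→Schedule→Registration = 2+11+7 = 20, so the finish is 20 weeks.
Schedule lies on that path, so at 8 weeks the path becomes 17 weeks.
The binding chain switches to Reviews→Website→Registration = 2+10+7 = 19; finish 19 weeks.

19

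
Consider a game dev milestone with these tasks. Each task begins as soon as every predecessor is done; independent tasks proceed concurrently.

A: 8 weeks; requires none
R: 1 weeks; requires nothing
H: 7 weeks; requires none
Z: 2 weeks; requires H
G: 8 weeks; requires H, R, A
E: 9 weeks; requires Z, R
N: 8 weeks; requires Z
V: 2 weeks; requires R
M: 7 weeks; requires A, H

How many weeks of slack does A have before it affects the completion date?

2

The longest chain is H→Z→E = 7+2+9 = 18; overall finish 18 weeks.
The longest chain containing A totals 16 weeks.
Slack of A = 2 − 0 = 2 weeks.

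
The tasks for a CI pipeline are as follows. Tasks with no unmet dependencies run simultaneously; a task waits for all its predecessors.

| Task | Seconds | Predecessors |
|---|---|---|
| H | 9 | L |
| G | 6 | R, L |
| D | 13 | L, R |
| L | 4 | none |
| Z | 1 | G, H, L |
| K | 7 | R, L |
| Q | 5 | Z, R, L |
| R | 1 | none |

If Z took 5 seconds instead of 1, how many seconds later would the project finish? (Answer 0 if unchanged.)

4

Actual critical path: L→H→Z→Q = 4+9+1+5 = 19 ⇒ 19 seconds.
Since Z is critical, the +4 change carries straight to that chain (now 23 seconds).
No other chain overtakes it, so the finish is 23 seconds.
Change in finish: 23 − 19 = +4 seconds.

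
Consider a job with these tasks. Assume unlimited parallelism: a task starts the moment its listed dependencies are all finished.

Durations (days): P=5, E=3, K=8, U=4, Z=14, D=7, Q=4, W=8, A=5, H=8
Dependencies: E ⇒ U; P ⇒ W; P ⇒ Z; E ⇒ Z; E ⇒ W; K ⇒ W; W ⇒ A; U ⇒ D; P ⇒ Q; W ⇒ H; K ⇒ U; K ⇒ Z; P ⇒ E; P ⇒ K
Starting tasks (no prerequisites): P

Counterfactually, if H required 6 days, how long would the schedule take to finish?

27

Critical path before the change: P→K→W→H = 5+8+8+8 = 29 giving 29 days.
Since H is critical, the -2 change carries straight to that chain (now 27 days).
The binding chain switches to P→K→Z = 5+8+14 = 27; finish 27 days.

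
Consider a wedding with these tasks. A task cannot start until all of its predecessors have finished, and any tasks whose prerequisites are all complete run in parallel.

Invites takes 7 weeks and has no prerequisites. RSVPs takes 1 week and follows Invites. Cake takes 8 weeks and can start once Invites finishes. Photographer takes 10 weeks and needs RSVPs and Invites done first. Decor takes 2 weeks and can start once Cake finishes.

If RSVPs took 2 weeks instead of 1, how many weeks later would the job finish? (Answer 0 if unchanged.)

1

As given, the longest chain is Invites→RSVPs→Photographer = 7+1+10 = 18, so the finish is 18 weeks.
RSVPs is on the critical path; changing it to 2 makes that path 19 weeks.
No other chain overtakes it, so the finish is 19 weeks.
Change in finish: 19 − 18 = +1 weeks.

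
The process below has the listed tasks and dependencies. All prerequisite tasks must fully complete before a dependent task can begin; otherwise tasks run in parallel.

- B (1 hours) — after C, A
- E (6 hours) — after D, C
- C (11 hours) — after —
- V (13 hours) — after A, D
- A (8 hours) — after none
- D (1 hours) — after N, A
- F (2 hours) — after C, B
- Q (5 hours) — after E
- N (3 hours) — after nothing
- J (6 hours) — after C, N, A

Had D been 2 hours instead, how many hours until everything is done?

23

Actual critical path: A→D→V = 8+1+13 = 22 ⇒ 22 hours.
D lies on that path, so at 2 hours the path becomes 23 hours.
That remains the longest chain; total 23 hours.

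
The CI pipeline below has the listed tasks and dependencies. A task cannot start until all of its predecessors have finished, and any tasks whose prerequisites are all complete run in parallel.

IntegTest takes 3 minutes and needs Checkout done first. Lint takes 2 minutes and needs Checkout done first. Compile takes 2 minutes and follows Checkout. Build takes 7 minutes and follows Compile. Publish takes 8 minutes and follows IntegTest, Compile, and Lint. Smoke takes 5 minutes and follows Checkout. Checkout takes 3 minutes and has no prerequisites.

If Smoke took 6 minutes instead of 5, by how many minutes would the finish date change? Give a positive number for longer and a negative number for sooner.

0

Critical path before the change: Checkout→IntegTest→Publish = 3+3+8 = 14 giving 14 minutes.
Smoke has 6 minutes of float (longest path through it is 8).
No other chain overtakes it, so the finish is 14 minutes.
Change in finish: 14 − 14 = +0 minutes.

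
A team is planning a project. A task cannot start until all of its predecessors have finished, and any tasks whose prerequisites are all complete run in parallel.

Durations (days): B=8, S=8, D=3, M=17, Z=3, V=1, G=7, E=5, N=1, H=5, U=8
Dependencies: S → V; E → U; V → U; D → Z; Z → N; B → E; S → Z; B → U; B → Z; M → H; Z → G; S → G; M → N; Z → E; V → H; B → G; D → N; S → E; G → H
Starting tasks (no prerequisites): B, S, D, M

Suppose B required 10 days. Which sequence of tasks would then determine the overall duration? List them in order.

B, Z, E, U

Baseline: B→Z→E→U = 8+3+5+8 = 24 → 24 days.
Since B is critical, the +2 change carries straight to that chain (now 26 days).
The critical path is still B→Z→E→U; finish is now 26 days.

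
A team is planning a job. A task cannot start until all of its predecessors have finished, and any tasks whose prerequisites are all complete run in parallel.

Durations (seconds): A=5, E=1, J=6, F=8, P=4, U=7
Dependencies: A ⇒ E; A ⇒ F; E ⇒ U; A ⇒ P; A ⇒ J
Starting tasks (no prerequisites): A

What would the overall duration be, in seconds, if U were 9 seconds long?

Baseline: A→E→U = 5+1+7 = 13 → 13 seconds.
U lies on that path, so at 9 seconds the path becomes 15 seconds.
That remains the longest chain; total 15 seconds.

15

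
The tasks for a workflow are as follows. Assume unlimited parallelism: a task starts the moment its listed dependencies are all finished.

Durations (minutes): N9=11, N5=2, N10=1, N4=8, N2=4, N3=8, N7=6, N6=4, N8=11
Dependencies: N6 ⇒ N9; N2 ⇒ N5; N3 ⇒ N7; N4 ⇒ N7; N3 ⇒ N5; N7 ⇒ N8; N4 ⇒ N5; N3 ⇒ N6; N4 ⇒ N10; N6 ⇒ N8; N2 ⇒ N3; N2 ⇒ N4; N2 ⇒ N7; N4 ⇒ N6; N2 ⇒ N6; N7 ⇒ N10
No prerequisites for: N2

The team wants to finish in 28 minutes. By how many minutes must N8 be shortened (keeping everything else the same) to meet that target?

Current finish: 29 minutes; target: 28.
N8 is on every critical path, so each minute cut from N8 cuts the finish by one (this holds down to a finish of 27).
Need 29 − 28 = 1 minute off N8 → N8 becomes 10 minutes, finish becomes 28.

1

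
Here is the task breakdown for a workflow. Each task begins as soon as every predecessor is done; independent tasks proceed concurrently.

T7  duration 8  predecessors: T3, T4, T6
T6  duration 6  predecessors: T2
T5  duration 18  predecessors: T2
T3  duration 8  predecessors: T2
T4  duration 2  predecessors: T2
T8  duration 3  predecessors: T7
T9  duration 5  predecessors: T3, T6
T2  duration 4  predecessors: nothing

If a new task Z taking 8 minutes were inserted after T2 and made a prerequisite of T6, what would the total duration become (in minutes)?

Originally the job takes 23 minutes.
With Z inserted, T6 now waits for max(T2, Z).
New critical path: T2→Z→T6→T7→T8 = 4+8+6+8+3 = 29 ⇒ 29 minutes.

29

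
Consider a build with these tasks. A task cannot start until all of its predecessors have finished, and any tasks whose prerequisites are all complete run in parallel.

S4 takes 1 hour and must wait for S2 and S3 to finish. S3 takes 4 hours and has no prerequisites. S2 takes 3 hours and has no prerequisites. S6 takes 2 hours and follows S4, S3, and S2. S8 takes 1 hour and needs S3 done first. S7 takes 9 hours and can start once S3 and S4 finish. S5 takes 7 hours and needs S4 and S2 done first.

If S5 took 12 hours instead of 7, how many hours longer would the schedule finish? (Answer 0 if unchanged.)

3

Baseline: S3→S4→S7 = 4+1+9 = 14 → 14 hours.
S5 has 2 hours of float (longest path through it is 12).
Now S3→S4→S5 = 4+1+12 = 17 is longest, so the finish becomes 17 hours.
Change in finish: 17 − 14 = +3 hours.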